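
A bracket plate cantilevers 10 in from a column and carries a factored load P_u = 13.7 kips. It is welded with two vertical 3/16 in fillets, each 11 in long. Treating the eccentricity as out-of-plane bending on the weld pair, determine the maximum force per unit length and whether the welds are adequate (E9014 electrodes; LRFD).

f_max ≈ 3.45 kip/in; adequate

E90XX → F_EXX = 90 ksi.
L_w = 2 × 11 = 22 in; section modulus (unit throat) S = 2 × L²/6 = 40.33 in².
Direct shear f_v = P/L_w = 13.7/22 = 0.6227 kip/in.
Moment M = P × e = 13.7 × 10 = 137 kip·in; bending f_b = M/S = 3.397 kip/in.
f_max = √(f_v² + f_b²) = √(0.6227² + 3.397²) = 3.453 kip/in.
φr_n = 0.75 × 0.6 × 90 × (0.707 × 0.1875) = 5.369 kip/in → adequate.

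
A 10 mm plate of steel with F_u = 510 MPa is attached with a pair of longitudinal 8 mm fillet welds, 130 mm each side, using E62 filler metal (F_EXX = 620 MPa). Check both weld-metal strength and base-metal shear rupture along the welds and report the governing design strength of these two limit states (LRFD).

t_e = 0.707 × 8 = 5.656 mm; L = 260 mm.
Weld metal: φR_n = 0.75 × 0.6 × 620 × 5.656 × 260 × 10⁻³ = 410.3 kN.
Base metal (shear rupture): φR_n = 0.75 × 0.6 × 510 × 10 × 260 × 10⁻³ = 596.7 kN.
Governing: weld metal.

φR_n ≈ 410 kN (weld metal governs)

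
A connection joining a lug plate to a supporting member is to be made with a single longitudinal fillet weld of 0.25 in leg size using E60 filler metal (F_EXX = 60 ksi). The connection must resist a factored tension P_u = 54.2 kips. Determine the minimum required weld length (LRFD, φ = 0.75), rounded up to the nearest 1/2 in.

L = 11.5 in

Throat t_e = 0.707 × 0.25 = 0.1767 in.
φr_n = 0.75 × 0.6 × 60 × 0.1767 = 4.772 kips/in.
L_req = P_u / φr_n = 54.2 / 4.772 = 11.36 in total.
Round up → use L = 11.5 in.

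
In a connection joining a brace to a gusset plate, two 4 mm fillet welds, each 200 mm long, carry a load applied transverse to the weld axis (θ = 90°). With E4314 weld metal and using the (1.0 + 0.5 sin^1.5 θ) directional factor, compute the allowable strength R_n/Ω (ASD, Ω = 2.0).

E43XX → F_EXX = 430 MPa.
t_e = 0.707 × 4 = 2.828 mm; A_we = 2.828 × 400 = 1131 mm².
Directional factor: 1.0 + 0.5 sin^1.5(90°) = 1.5.
F_nw = 0.6 × 430 × 1.5 = 387 MPa.
R_n/Ω = (387 × 1131) / 2.0 × 10⁻³ = 218.9 kN.

R_n/Ω ≈ 219 kN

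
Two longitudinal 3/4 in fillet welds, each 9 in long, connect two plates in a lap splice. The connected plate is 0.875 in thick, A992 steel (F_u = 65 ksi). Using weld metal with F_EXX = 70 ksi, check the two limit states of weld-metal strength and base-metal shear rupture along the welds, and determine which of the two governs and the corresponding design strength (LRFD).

t_e = 0.707 × 0.75 = 0.5302 in; L = 18 in.
Weld metal: φR_n = 0.75 × 0.6 × 70 × 0.5302 × 18 = 300.7 kip.
Base metal (shear rupture): φR_n = 0.75 × 0.6 × 65 × 0.875 × 18 = 460.7 kip.
Governing: weld metal.

φR_n ≈ 301 kip (weld metal governs)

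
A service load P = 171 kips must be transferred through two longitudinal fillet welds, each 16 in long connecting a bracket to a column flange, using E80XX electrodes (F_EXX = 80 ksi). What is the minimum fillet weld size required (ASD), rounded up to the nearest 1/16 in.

Total weld length L = 32 in.
Required throat t_e = P × Ω / (0.6 F_EXX × L) = 171 × 2.0 / (0.6 × 80 × 32) = 0.2227 in.
Required leg w = t_e / 0.707 = 0.3149 in → use 3/8 in.

w = 3/8 in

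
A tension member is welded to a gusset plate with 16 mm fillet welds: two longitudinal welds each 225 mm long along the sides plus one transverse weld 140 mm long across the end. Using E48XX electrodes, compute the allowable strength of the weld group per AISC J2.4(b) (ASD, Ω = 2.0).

R_n/Ω ≈ 965 kN

E48XX → F_EXX = 480 MPa.
t_e = 0.707 × 16 = 11.31 mm.
R_nwl = 0.6 × 480 × 11.31 × 450 × 10⁻³ = 1466 kN (longitudinal, 2 welds).
R_nwt = 0.6 × 480 × 11.31 × 140 × 10⁻³ = 456.1 kN (transverse, base value).
(i) R_nwl + R_nwt = 1922 kN; (ii) 0.85 R_nwl + 1.5 R_nwt = 1930 kN.
R_n = max = 1930 kN [governs: (ii)]; R_n/Ω = 965.1 kN.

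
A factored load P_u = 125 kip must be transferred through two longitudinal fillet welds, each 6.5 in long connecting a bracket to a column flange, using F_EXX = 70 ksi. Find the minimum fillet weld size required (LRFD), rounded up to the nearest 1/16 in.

Total weld length L = 13 in.
Required throat t_e = P_u / (φ × 0.6 F_EXX × L) = 125 / (0.75 × 0.6 × 70 × 13) = 0.3053 in.
Required leg w = t_e / 0.707 = 0.4318 in → use 7/16 in.

w = 7/16 in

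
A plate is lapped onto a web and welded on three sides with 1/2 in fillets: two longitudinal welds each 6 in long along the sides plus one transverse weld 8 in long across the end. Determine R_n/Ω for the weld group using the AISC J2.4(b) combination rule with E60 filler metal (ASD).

R_n/Ω ≈ 141 kip

E60XX → F_EXX = 60 ksi.
t_e = 0.707 × 0.5 = 0.3535 in.
R_nwl = 0.6 × 60 × 0.3535 × 12 = 152.7 kip (longitudinal, 2 welds).
R_nwt = 0.6 × 60 × 0.3535 × 8 = 101.8 kip (transverse, base value).
(i) R_nwl + R_nwt = 254.5 kip; (ii) 0.85 R_nwl + 1.5 R_nwt = 282.5 kip.
R_n = max = 282.5 kip [governs: (ii)]; R_n/Ω = 141.3 kip.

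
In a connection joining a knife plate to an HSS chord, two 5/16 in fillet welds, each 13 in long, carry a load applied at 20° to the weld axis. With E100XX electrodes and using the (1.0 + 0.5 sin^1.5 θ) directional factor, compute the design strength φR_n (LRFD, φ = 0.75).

E100XX → F_EXX = 100 ksi.
t_e = 0.707 × 0.3125 = 0.2209 in; A_we = 0.2209 × 26 = 5.744 in².
Directional factor: 1.0 + 0.5 sin^1.5(20°) = 1.1.
F_nw = 0.6 × 100 × 1.1 = 66 ksi.
φR_n = 0.75 × 66 × 5.744 = 284.3 kips.

φR_n ≈ 284 kips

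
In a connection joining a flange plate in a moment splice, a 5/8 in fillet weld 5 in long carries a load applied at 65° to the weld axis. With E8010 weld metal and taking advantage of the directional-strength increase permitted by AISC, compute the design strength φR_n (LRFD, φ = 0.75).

E80XX → F_EXX = 80 ksi.
t_e = 0.707 × 0.625 = 0.4419 in; A_we = 0.4419 × 5 = 2.209 in².
Directional factor: 1.0 + 0.5 sin^1.5(65°) = 1.431.
F_nw = 0.6 × 80 × 1.431 = 68.71 ksi.
φR_n = 0.75 × 68.71 × 2.209 = 113.9 kips.

φR_n ≈ 114 kips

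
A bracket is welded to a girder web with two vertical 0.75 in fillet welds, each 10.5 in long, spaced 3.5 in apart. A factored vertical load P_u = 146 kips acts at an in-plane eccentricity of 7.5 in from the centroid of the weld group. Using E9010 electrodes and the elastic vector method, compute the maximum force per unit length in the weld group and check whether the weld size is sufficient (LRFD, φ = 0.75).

E90XX → F_EXX = 90 ksi.
Total weld length L_w = 21 in. Treat welds as unit-width lines.
Polar moment about centroid: J = 2[d³/12 + d(b/2)²] = 2[10.5³/12 + 10.5×1.75²] = 257.2 in³.
Direct shear f_v = P/L_w = 146 / 21 = 6.952 kip/in (vertical).
Torsion M = P·e = 146 × 7.5 = 1095 kip·in.
Critical point at (x, y) = (1.75, 5.25) from centroid. f_tx = M·y/J = 22.35 kip/in; f_ty = M·x/J = 7.449 kip/in.
Resultant f_max = √[f_tx² + (f_v + f_ty)²] = √[22.35² + (6.952 + 7.449)²] = 26.59 kip/in.
Capacity per unit length: φr_n = 0.75 × 0.6 × 90 × (0.707 × 0.75) = 21.48 kip/in.
26.59 > 21.48 → NOT adequate.

f_max ≈ 26.6 kip/in; NOT adequate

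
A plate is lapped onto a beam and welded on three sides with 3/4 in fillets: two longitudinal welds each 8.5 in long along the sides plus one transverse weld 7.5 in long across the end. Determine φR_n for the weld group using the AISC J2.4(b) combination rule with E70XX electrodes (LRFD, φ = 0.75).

φR_n ≈ 429 kip

E70XX → F_EXX = 70 ksi.
t_e = 0.707 × 0.75 = 0.5302 in.
R_nwl = 0.6 × 70 × 0.5302 × 17 = 378.6 kip (longitudinal, 2 welds).
R_nwt = 0.6 × 70 × 0.5302 × 7.5 = 167 kip (transverse, base value).
(i) R_nwl + R_nwt = 545.6 kip; (ii) 0.85 R_nwl + 1.5 R_nwt = 572.4 kip.
R_n = max = 572.4 kip [governs: (ii)]; φR_n = 429.3 kip.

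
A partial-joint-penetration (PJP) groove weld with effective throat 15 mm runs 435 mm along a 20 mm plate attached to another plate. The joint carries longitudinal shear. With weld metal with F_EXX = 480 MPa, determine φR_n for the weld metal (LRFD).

Effective throat (given) t_e = 15 mm.
A_we = 15 × 435 = 6525 mm².
F_nw = 0.6 F_EXX = 288 MPa.
φR_n = 0.75 × 288 × 6525 × 10⁻³ = 1409 kN.

φR_n ≈ 1410 kN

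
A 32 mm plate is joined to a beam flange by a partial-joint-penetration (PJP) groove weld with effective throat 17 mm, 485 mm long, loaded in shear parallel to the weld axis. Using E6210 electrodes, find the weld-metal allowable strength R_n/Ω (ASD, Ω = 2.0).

R_n/Ω ≈ 1530 kN

E62XX → F_EXX = 620 MPa.
Effective throat (given) t_e = 17 mm.
A_we = 17 × 485 = 8245 mm².
F_nw = 0.6 F_EXX = 372 MPa.
R_n/Ω = (372 × 8245) / 2.0 × 10⁻³ = 1534 kN.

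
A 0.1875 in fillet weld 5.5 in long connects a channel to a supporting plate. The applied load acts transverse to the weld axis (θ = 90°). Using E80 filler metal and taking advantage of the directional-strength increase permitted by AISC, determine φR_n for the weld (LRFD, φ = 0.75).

E80XX → F_EXX = 80 ksi.
t_e = 0.707 × 0.1875 = 0.1326 in; A_we = 0.1326 × 5.5 = 0.7291 in².
Directional factor: 1.0 + 0.5 sin^1.5(90°) = 1.5.
F_nw = 0.6 × 80 × 1.5 = 72 ksi.
φR_n = 0.75 × 72 × 0.7291 = 39.37 kips.

φR_n ≈ 39.4 kips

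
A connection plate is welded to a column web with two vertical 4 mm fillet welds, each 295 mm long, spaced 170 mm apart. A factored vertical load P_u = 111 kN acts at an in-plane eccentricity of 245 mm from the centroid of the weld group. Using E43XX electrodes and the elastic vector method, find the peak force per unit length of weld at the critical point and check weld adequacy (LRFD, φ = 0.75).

f_max ≈ 657 N/mm; NOT adequate

E43XX → F_EXX = 430 MPa.
Total weld length L_w = 590 mm. Treat welds as unit-width lines.
Polar moment about centroid: J = 2[d³/12 + d(b/2)²] = 2[295³/12 + 295×85²] = 8541000 mm³.
Direct shear f_v = P/L_w = 111×10³ / 590 = 188.1 N/mm (vertical).
Torsion M = P·e = 111×10³ × 245 = 27195000 N·mm.
Critical point at (x, y) = (85, 147.5) from centroid. f_tx = M·y/J = 469.6 N/mm; f_ty = M·x/J = 270.6 N/mm.
Resultant f_max = √[f_tx² + (f_v + f_ty)²] = √[469.6² + (188.1 + 270.6)²] = 656.5 N/mm.
Capacity per unit length: φr_n = 0.75 × 0.6 × 430 × (0.707 × 4) = 547.2 N/mm.
656.5 > 547.2 → NOT adequate.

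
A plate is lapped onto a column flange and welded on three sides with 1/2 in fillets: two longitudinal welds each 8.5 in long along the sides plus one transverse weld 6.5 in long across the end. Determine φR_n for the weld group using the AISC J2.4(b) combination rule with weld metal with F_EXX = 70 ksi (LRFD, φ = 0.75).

φR_n ≈ 269 kips

t_e = 0.707 × 0.5 = 0.3535 in.
R_nwl = 0.6 × 70 × 0.3535 × 17 = 252.4 kips (longitudinal, 2 welds).
R_nwt = 0.6 × 70 × 0.3535 × 6.5 = 96.51 kips (transverse, base value).
(i) R_nwl + R_nwt = 348.9 kips; (ii) 0.85 R_nwl + 1.5 R_nwt = 359.3 kips.
R_n = max = 359.3 kips [governs: (ii)]; φR_n = 269.5 kips.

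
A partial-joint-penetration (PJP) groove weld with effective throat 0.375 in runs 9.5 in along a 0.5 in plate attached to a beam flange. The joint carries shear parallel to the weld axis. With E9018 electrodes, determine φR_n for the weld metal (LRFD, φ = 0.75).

E90XX → F_EXX = 90 ksi.
Effective throat (given) t_e = 0.375 in.
A_we = 0.375 × 9.5 = 3.562 in².
F_nw = 0.6 F_EXX = 54 ksi.
φR_n = 0.75 × 54 × 3.562 = 144.3 kips.

φR_n ≈ 144 kips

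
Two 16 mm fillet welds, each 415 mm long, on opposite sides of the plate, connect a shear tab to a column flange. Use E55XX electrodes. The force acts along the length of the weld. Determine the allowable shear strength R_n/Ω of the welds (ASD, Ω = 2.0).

E55XX → F_EXX = 550 MPa.
Effective throat t_e = 0.707 × 16 = 11.31 mm.
Total length L = 830 mm; A_we = 11.31 × 830 = 9389 mm².
F_nw = 0.6 F_EXX = 0.6 × 550 = 330 MPa.
R_n = 330 × 9389 × 10⁻³ = 3098 kN; R_n/Ω = 3098/2.0 = 1549 kN.

R_n/Ω ≈ 1550 kN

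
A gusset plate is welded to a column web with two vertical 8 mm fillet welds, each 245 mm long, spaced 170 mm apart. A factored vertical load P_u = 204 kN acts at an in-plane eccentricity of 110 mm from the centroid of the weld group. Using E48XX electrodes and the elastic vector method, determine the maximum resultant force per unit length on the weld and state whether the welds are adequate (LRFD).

f_max ≈ 866 N/mm; adequate

E48XX → F_EXX = 480 MPa.
Total weld length L_w = 490 mm. Treat welds as unit-width lines.
Polar moment about centroid: J = 2[d³/12 + d(b/2)²] = 2[245³/12 + 245×85²] = 5991000 mm³.
Direct shear f_v = P/L_w = 204×10³ / 490 = 416.3 N/mm (vertical).
Torsion M = P·e = 204×10³ × 110 = 22440000 N·mm.
Critical point at (x, y) = (85, 122.5) from centroid. f_tx = M·y/J = 458.8 N/mm; f_ty = M·x/J = 318.4 N/mm.
Resultant f_max = √[f_tx² + (f_v + f_ty)²] = √[458.8² + (416.3 + 318.4)²] = 866.2 N/mm.
Capacity per unit length: φr_n = 0.75 × 0.6 × 480 × (0.707 × 8) = 1222 N/mm.
866.2 ≤ 1222 → adequate.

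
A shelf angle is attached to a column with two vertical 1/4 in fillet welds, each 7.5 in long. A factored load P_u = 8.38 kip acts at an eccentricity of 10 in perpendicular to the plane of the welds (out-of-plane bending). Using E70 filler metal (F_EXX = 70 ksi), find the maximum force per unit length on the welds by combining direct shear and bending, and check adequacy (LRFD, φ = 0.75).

L_w = 2 × 7.5 = 15 in; section modulus (unit throat) S = 2 × L²/6 = 18.75 in².
Direct shear f_v = P/L_w = 8.38/15 = 0.5587 kip/in.
Moment M = P × e = 8.38 × 10 = 83.8 kip·in; bending f_b = M/S = 4.469 kip/in.
f_max = √(f_v² + f_b²) = √(0.5587² + 4.469²) = 4.504 kip/in.
φr_n = 0.75 × 0.6 × 70 × (0.707 × 0.25) = 5.568 kip/in → adequate.

f_max ≈ 4.5 kip/in; adequate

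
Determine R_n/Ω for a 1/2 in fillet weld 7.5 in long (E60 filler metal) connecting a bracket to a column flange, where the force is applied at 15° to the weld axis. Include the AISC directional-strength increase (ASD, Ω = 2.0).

R_n/Ω ≈ 50.9 kip

E60XX → F_EXX = 60 ksi.
t_e = 0.707 × 0.5 = 0.3535 in; A_we = 0.3535 × 7.5 = 2.651 in².
Directional factor: 1.0 + 0.5 sin^1.5(15°) = 1.066.
F_nw = 0.6 × 60 × 1.066 = 38.37 ksi.
R_n/Ω = (38.37 × 2.651) / 2.0 = 50.86 kip.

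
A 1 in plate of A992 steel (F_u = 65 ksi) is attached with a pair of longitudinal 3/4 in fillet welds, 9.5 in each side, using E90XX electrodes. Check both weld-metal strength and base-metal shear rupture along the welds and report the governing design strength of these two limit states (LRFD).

φR_n ≈ 408 kips (weld metal governs)

E90XX → F_EXX = 90 ksi.
t_e = 0.707 × 0.75 = 0.5302 in; L = 19 in.
Weld metal: φR_n = 0.75 × 0.6 × 90 × 0.5302 × 19 = 408 kips.
Base metal (shear rupture): φR_n = 0.75 × 0.6 × 65 × 1 × 19 = 555.8 kips.
Governing: weld metal.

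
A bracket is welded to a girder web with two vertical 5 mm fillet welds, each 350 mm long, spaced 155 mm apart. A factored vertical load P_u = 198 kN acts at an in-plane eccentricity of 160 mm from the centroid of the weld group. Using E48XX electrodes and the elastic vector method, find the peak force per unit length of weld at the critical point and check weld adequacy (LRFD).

E48XX → F_EXX = 480 MPa.
Total weld length L_w = 700 mm. Treat welds as unit-width lines.
Polar moment about centroid: J = 2[d³/12 + d(b/2)²] = 2[350³/12 + 350×77.5²] = 11350000 mm³.
Direct shear f_v = P/L_w = 198×10³ / 700 = 282.9 N/mm (vertical).
Torsion M = P·e = 198×10³ × 160 = 31680000 N·mm.
Critical point at (x, y) = (77.5, 175) from centroid. f_tx = M·y/J = 488.4 N/mm; f_ty = M·x/J = 216.3 N/mm.
Resultant f_max = √[f_tx² + (f_v + f_ty)²] = √[488.4² + (282.9 + 216.3)²] = 698.4 N/mm.
Capacity per unit length: φr_n = 0.75 × 0.6 × 480 × (0.707 × 5) = 763.6 N/mm.
698.4 ≤ 763.6 → adequate.

f_max ≈ 698 N/mm; adequate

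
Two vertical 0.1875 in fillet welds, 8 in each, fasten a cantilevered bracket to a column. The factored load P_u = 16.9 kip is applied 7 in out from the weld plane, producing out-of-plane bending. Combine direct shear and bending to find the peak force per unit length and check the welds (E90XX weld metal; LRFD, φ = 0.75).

f_max ≈ 5.65 kip/in; NOT adequate

E90XX → F_EXX = 90 ksi.
L_w = 2 × 8 = 16 in; section modulus (unit throat) S = 2 × L²/6 = 21.33 in².
Direct shear f_v = P/L_w = 16.9/16 = 1.056 kip/in.
Moment M = P × e = 16.9 × 7 = 118.3 kip·in; bending f_b = M/S = 5.545 kip/in.
f_max = √(f_v² + f_b²) = √(1.056² + 5.545²) = 5.645 kip/in.
φr_n = 0.75 × 0.6 × 90 × (0.707 × 0.1875) = 5.369 kip/in → NOT adequate.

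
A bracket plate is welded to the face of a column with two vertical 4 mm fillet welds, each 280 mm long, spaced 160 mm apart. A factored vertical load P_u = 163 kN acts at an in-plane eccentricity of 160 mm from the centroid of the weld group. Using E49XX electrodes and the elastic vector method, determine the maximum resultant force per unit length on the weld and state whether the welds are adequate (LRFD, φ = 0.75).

f_max ≈ 768 N/mm; NOT adequate

E49XX → F_EXX = 490 MPa.
Total weld length L_w = 560 mm. Treat welds as unit-width lines.
Polar moment about centroid: J = 2[d³/12 + d(b/2)²] = 2[280³/12 + 280×80²] = 7243000 mm³.
Direct shear f_v = P/L_w = 163×10³ / 560 = 291.1 N/mm (vertical).
Torsion M = P·e = 163×10³ × 160 = 26080000 N·mm.
Critical point at (x, y) = (80, 140) from centroid. f_tx = M·y/J = 504.1 N/mm; f_ty = M·x/J = 288.1 N/mm.
Resultant f_max = √[f_tx² + (f_v + f_ty)²] = √[504.1² + (291.1 + 288.1)²] = 767.8 N/mm.
Capacity per unit length: φr_n = 0.75 × 0.6 × 490 × (0.707 × 4) = 623.6 N/mm.
767.8 > 623.6 → NOT adequate.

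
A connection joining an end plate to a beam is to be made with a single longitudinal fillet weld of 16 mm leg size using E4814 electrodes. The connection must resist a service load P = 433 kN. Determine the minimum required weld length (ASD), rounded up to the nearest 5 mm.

L = 270 mm

E48XX → F_EXX = 480 MPa.
Throat t_e = 0.707 × 16 = 11.31 mm.
r_n/Ω = (0.6 × 480 × 11.31) / 2.0 = 1629 N/mm = 1.629 kN/mm.
L_req = P / (r_n/Ω) = 433 / 1.629 = 265.8 mm total.
Round up → use L = 270 mm.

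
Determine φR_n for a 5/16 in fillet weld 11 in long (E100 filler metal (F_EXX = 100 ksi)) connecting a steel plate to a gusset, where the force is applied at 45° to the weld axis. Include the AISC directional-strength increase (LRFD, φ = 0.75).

t_e = 0.707 × 0.3125 = 0.2209 in; A_we = 0.2209 × 11 = 2.43 in².
Directional factor: 1.0 + 0.5 sin^1.5(45°) = 1.297.
F_nw = 0.6 × 100 × 1.297 = 77.84 ksi.
φR_n = 0.75 × 77.84 × 2.43 = 141.9 kip.

φR_n ≈ 142 kip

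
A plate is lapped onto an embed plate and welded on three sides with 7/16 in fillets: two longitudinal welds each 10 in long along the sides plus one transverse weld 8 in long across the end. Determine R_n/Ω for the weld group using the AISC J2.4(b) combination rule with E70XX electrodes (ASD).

E70XX → F_EXX = 70 ksi.
t_e = 0.707 × 0.4375 = 0.3093 in.
R_nwl = 0.6 × 70 × 0.3093 × 20 = 259.8 kips (longitudinal, 2 welds).
R_nwt = 0.6 × 70 × 0.3093 × 8 = 103.9 kips (transverse, base value).
(i) R_nwl + R_nwt = 363.8 kips; (ii) 0.85 R_nwl + 1.5 R_nwt = 376.7 kips.
R_n = max = 376.7 kips [governs: (ii)]; R_n/Ω = 188.4 kips.

R_n/Ω ≈ 188 kips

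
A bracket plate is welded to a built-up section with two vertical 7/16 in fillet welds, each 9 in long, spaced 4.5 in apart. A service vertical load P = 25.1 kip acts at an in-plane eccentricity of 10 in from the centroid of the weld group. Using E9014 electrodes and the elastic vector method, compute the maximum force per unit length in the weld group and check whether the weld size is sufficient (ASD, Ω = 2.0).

E90XX → F_EXX = 90 ksi.
Total weld length L_w = 18 in. Treat welds as unit-width lines.
Polar moment about centroid: J = 2[d³/12 + d(b/2)²] = 2[9³/12 + 9×2.25²] = 212.6 in³.
Direct shear f_v = P/L_w = 25.1 / 18 = 1.394 kip/in (vertical).
Torsion M = P·e = 25.1 × 10 = 251 kip·in.
Critical point at (x, y) = (2.25, 4.5) from centroid. f_tx = M·y/J = 5.312 kip/in; f_ty = M·x/J = 2.656 kip/in.
Resultant f_max = √[f_tx² + (f_v + f_ty)²] = √[5.312² + (1.394 + 2.656)²] = 6.68 kip/in.
Capacity per unit length: r_n/Ω = (1/2.0) × 0.6 × 90 × (0.707 × 0.4375) = 8.351 kip/in.
6.68 ≤ 8.351 → adequate.

f_max ≈ 6.68 kip/in; adequate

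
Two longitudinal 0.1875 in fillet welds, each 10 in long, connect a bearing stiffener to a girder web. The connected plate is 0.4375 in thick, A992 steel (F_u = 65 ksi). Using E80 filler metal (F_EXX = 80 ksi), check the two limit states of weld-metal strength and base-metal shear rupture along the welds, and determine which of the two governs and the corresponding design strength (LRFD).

t_e = 0.707 × 0.1875 = 0.1326 in; L = 20 in.
Weld metal: φR_n = 0.75 × 0.6 × 80 × 0.1326 × 20 = 95.44 kips.
Base metal (shear rupture): φR_n = 0.75 × 0.6 × 65 × 0.4375 × 20 = 255.9 kips.
Governing: weld metal.

φR_n ≈ 95.4 kips (weld metal governs)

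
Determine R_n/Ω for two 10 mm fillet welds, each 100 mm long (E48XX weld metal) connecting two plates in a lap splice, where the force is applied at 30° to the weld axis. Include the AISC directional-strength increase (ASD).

E48XX → F_EXX = 480 MPa.
t_e = 0.707 × 10 = 7.07 mm; A_we = 7.07 × 200 = 1414 mm².
Directional factor: 1.0 + 0.5 sin^1.5(30°) = 1.177.
F_nw = 0.6 × 480 × 1.177 = 338.9 MPa.
R_n/Ω = (338.9 × 1414) / 2.0 × 10⁻³ = 239.6 kN.

R_n/Ω ≈ 240 kN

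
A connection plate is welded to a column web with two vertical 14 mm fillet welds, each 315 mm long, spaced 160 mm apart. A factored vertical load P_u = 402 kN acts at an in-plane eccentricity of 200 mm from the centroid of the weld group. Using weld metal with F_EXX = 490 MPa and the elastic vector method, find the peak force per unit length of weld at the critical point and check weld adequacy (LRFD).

f_max ≈ 1910 N/mm; adequate

Total weld length L_w = 630 mm. Treat welds as unit-width lines.
Polar moment about centroid: J = 2[d³/12 + d(b/2)²] = 2[315³/12 + 315×80²] = 9241000 mm³.
Direct shear f_v = P/L_w = 402×10³ / 630 = 638.1 N/mm (vertical).
Torsion M = P·e = 402×10³ × 200 = 80400000 N·mm.
Critical point at (x, y) = (80, 157.5) from centroid. f_tx = M·y/J = 1370 N/mm; f_ty = M·x/J = 696 N/mm.
Resultant f_max = √[f_tx² + (f_v + f_ty)²] = √[1370² + (638.1 + 696)²] = 1912 N/mm.
Capacity per unit length: φr_n = 0.75 × 0.6 × 490 × (0.707 × 14) = 2183 N/mm.
1912 ≤ 2183 → adequate.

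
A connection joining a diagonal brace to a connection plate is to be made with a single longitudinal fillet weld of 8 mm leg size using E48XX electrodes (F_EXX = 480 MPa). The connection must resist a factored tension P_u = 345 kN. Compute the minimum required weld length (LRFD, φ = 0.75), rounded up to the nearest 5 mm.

Throat t_e = 0.707 × 8 = 5.656 mm.
φr_n = 0.75 × 0.6 × 480 × 5.656 × 10⁻³ = 1.222 kN/mm.
L_req = P_u / φr_n = 345 / 1.222 = 282.4 mm total.
Round up → use L = 285 mm.

L = 285 mm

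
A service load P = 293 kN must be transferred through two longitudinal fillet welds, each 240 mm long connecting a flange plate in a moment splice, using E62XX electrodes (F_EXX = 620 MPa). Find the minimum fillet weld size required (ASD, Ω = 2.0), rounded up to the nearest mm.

w = 5 mm

Total weld length L = 480 mm.
Required throat t_e = P × Ω / (0.6 F_EXX × L) = 293 × 2.0 / (0.6 × 620 × 480 × 10⁻³) = 3.282 mm.
Required leg w = t_e / 0.707 = 4.642 mm → use 5 mm.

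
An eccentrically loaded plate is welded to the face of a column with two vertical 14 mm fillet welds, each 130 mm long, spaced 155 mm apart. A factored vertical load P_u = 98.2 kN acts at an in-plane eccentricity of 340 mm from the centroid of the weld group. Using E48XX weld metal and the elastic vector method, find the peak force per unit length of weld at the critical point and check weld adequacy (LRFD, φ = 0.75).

f_max ≈ 2060 N/mm; adequate

E48XX → F_EXX = 480 MPa.
Total weld length L_w = 260 mm. Treat welds as unit-width lines.
Polar moment about centroid: J = 2[d³/12 + d(b/2)²] = 2[130³/12 + 130×77.5²] = 1928000 mm³.
Direct shear f_v = P/L_w = 98.2×10³ / 260 = 377.7 N/mm (vertical).
Torsion M = P·e = 98.2×10³ × 340 = 33388000 N·mm.
Critical point at (x, y) = (77.5, 65) from centroid. f_tx = M·y/J = 1126 N/mm; f_ty = M·x/J = 1342 N/mm.
Resultant f_max = √[f_tx² + (f_v + f_ty)²] = √[1126² + (377.7 + 1342)²] = 2056 N/mm.
Capacity per unit length: φr_n = 0.75 × 0.6 × 480 × (0.707 × 14) = 2138 N/mm.
2056 ≤ 2138 → adequate.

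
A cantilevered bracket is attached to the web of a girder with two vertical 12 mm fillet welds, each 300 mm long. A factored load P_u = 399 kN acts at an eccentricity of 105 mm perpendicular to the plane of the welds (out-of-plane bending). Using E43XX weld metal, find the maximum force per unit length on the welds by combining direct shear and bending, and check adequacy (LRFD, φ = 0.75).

f_max ≈ 1550 N/mm; adequate

E43XX → F_EXX = 430 MPa.
L_w = 2 × 300 = 600 mm; section modulus (unit throat) S = 2 × L²/6 = 30000 mm².
Direct shear f_v = P/L_w = 399×10³/600 = 665 N/mm.
Moment M = P × e = 399×10³ × 105 = 41895000 N·mm; bending f_b = M/S = 1396 N/mm.
f_max = √(f_v² + f_b²) = √(665² + 1396²) = 1547 N/mm.
φr_n = 0.75 × 0.6 × 430 × (0.707 × 12) = 1642 N/mm → adequate.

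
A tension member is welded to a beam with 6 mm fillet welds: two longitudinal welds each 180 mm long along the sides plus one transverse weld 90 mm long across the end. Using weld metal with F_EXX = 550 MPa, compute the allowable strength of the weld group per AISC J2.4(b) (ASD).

R_n/Ω ≈ 315 kN

t_e = 0.707 × 6 = 4.242 mm.
R_nwl = 0.6 × 550 × 4.242 × 360 × 10⁻³ = 503.9 kN (longitudinal, 2 welds).
R_nwt = 0.6 × 550 × 4.242 × 90 × 10⁻³ = 126 kN (transverse, base value).
(i) R_nwl + R_nwt = 629.9 kN; (ii) 0.85 R_nwl + 1.5 R_nwt = 617.3 kN.
R_n = max = 629.9 kN [governs: (i)]; R_n/Ω = 315 kN.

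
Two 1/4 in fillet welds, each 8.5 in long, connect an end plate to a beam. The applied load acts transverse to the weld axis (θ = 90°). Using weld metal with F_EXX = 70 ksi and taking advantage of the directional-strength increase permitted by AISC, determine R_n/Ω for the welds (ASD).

R_n/Ω ≈ 94.6 kip

t_e = 0.707 × 0.25 = 0.1767 in; A_we = 0.1767 × 17 = 3.005 in².
Directional factor: 1.0 + 0.5 sin^1.5(90°) = 1.5.
F_nw = 0.6 × 70 × 1.5 = 63 ksi.
R_n/Ω = (63 × 3.005) / 2.0 = 94.65 kip.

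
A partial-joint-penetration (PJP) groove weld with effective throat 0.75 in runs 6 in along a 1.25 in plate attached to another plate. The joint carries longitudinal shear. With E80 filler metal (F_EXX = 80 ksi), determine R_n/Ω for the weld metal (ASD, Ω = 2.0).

R_n/Ω ≈ 108 kips

Effective throat (given) t_e = 0.75 in.
A_we = 0.75 × 6 = 4.5 in².
F_nw = 0.6 F_EXX = 48 ksi.
R_n/Ω = (48 × 4.5) / 2.0 = 108 kips.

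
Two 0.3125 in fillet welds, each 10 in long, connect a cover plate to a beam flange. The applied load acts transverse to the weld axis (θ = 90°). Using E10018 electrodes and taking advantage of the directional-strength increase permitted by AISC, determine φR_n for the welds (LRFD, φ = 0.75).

φR_n ≈ 298 kips

E100XX → F_EXX = 100 ksi.
t_e = 0.707 × 0.3125 = 0.2209 in; A_we = 0.2209 × 20 = 4.419 in².
Directional factor: 1.0 + 0.5 sin^1.5(90°) = 1.5.
F_nw = 0.6 × 100 × 1.5 = 90 ksi.
φR_n = 0.75 × 90 × 4.419 = 298.3 kips.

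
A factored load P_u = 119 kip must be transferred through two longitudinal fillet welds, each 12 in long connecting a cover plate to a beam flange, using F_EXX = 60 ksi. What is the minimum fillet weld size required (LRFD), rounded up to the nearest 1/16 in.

Total weld length L = 24 in.
Required throat t_e = P_u / (φ × 0.6 F_EXX × L) = 119 / (0.75 × 0.6 × 60 × 24) = 0.1836 in.
Required leg w = t_e / 0.707 = 0.2597 in → use 5/16 in.

w = 5/16 in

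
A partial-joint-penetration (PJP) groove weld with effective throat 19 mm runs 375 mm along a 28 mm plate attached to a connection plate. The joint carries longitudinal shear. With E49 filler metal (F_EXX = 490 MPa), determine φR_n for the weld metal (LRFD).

φR_n ≈ 1570 kN

Effective throat (given) t_e = 19 mm.
A_we = 19 × 375 = 7125 mm².
F_nw = 0.6 F_EXX = 294 MPa.
φR_n = 0.75 × 294 × 7125 × 10⁻³ = 1571 kN.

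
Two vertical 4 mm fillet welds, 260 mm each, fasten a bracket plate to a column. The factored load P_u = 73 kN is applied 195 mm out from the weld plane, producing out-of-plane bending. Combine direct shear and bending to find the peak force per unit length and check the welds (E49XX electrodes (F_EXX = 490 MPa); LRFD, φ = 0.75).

L_w = 2 × 260 = 520 mm; section modulus (unit throat) S = 2 × L²/6 = 22530 mm².
Direct shear f_v = P/L_w = 73×10³/520 = 140.4 N/mm.
Moment M = P × e = 73×10³ × 195 = 14235000 N·mm; bending f_b = M/S = 631.7 N/mm.
f_max = √(f_v² + f_b²) = √(140.4² + 631.7²) = 647.1 N/mm.
φr_n = 0.75 × 0.6 × 490 × (0.707 × 4) = 623.6 N/mm → NOT adequate.

f_max ≈ 647 N/mm; NOT adequate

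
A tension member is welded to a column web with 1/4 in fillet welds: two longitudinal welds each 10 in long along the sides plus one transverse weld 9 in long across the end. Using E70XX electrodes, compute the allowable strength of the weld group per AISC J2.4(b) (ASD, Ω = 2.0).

E70XX → F_EXX = 70 ksi.
t_e = 0.707 × 0.25 = 0.1767 in.
R_nwl = 0.6 × 70 × 0.1767 × 20 = 148.5 kip (longitudinal, 2 welds).
R_nwt = 0.6 × 70 × 0.1767 × 9 = 66.81 kip (transverse, base value).
(i) R_nwl + R_nwt = 215.3 kip; (ii) 0.85 R_nwl + 1.5 R_nwt = 226.4 kip.
R_n = max = 226.4 kip [governs: (ii)]; R_n/Ω = 113.2 kip.

R_n/Ω ≈ 113 kip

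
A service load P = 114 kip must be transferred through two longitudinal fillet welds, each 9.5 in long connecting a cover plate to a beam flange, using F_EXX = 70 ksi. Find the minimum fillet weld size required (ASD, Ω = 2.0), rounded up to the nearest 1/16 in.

Total weld length L = 19 in.
Required throat t_e = P × Ω / (0.6 F_EXX × L) = 114 × 2.0 / (0.6 × 70 × 19) = 0.2857 in.
Required leg w = t_e / 0.707 = 0.4041 in → use 7/16 in.

w = 7/16 in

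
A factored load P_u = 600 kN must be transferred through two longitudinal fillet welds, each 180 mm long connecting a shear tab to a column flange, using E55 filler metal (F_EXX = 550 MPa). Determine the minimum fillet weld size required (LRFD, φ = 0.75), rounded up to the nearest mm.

Total weld length L = 360 mm.
Required throat t_e = P_u / (φ × 0.6 F_EXX × L) = 600 / (0.75 × 0.6 × 550 × 360 × 10⁻³) = 6.734 mm.
Required leg w = t_e / 0.707 = 9.525 mm → use 10 mm.

w = 10 mm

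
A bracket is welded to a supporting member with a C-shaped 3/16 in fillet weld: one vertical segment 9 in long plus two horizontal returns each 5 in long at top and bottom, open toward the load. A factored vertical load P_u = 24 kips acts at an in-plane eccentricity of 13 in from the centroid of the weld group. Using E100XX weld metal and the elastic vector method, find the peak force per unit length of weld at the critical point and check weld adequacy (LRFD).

f_max ≈ 6.66 kip/in; NOT adequate

E100XX → F_EXX = 100 ksi.
Total weld length L_w = 19 in. Treat welds as unit-width lines.
Centroid: x̄ = 2×5×2.5 / 19 = 1.316 in from the vertical weld.
Polar moment about centroid: J = I_x + I_y = [9³/12 + 2×5×4.5²] + [9×1.316² + 2(5³/12 + 5×1.184²)] = 313.7 in³.
Direct shear f_v = P/L_w = 24 / 19 = 1.263 kip/in (vertical).
Torsion M = P·e = 24 × 13 = 312 kip·in.
Critical point at (x, y) = (3.684, 4.5) from centroid. f_tx = M·y/J = 4.476 kip/in; f_ty = M·x/J = 3.664 kip/in.
Resultant f_max = √[f_tx² + (f_v + f_ty)²] = √[4.476² + (1.263 + 3.664)²] = 6.657 kip/in.
Capacity per unit length: φr_n = 0.75 × 0.6 × 100 × (0.707 × 0.1875) = 5.965 kip/in.
6.657 > 5.965 → NOT adequate.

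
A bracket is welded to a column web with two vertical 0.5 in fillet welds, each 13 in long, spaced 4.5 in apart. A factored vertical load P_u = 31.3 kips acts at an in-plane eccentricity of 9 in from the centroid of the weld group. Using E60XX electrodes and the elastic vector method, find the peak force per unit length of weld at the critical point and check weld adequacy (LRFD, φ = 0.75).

f_max ≈ 4.43 kip/in; adequate

E60XX → F_EXX = 60 ksi.
Total weld length L_w = 26 in. Treat welds as unit-width lines.
Polar moment about centroid: J = 2[d³/12 + d(b/2)²] = 2[13³/12 + 13×2.25²] = 497.8 in³.
Direct shear f_v = P/L_w = 31.3 / 26 = 1.204 kip/in (vertical).
Torsion M = P·e = 31.3 × 9 = 281.7 kip·in.
Critical point at (x, y) = (2.25, 6.5) from centroid. f_tx = M·y/J = 3.678 kip/in; f_ty = M·x/J = 1.273 kip/in.
Resultant f_max = √[f_tx² + (f_v + f_ty)²] = √[3.678² + (1.204 + 1.273)²] = 4.435 kip/in.
Capacity per unit length: φr_n = 0.75 × 0.6 × 60 × (0.707 × 0.5) = 9.544 kip/in.
4.435 ≤ 9.544 → adequate.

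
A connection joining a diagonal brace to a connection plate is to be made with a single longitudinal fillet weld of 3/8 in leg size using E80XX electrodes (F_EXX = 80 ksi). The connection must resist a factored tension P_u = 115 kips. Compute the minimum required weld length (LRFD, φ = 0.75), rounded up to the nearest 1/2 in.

L = 12.5 in

Throat t_e = 0.707 × 0.375 = 0.2651 in.
φr_n = 0.75 × 0.6 × 80 × 0.2651 = 9.544 kips/in.
L_req = P_u / φr_n = 115 / 9.544 = 12.05 in total.
Round up → use L = 12.5 in.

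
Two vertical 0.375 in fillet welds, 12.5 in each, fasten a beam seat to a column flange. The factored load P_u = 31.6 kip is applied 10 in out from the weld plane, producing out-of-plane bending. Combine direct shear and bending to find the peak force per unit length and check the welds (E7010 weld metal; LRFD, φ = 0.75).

f_max ≈ 6.2 kip/in; adequate

E70XX → F_EXX = 70 ksi.
L_w = 2 × 12.5 = 25 in; section modulus (unit throat) S = 2 × L²/6 = 52.08 in².
Direct shear f_v = P/L_w = 31.6/25 = 1.264 kip/in.
Moment M = P × e = 31.6 × 10 = 316 kip·in; bending f_b = M/S = 6.067 kip/in.
f_max = √(f_v² + f_b²) = √(1.264² + 6.067²) = 6.197 kip/in.
φr_n = 0.75 × 0.6 × 70 × (0.707 × 0.375) = 8.351 kip/in → adequate.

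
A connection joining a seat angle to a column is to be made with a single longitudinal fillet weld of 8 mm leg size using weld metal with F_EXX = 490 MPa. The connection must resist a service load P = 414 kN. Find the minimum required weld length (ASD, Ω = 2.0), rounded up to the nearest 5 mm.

Throat t_e = 0.707 × 8 = 5.656 mm.
r_n/Ω = (0.6 × 490 × 5.656) / 2.0 = 831.4 N/mm = 0.8314 kN/mm.
L_req = P / (r_n/Ω) = 414 / 0.8314 = 497.9 mm total.
Round up → use L = 500 mm.

L = 500 mm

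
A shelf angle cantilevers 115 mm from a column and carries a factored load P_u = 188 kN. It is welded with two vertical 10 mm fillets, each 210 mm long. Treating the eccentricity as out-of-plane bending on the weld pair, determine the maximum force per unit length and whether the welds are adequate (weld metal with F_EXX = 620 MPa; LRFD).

L_w = 2 × 210 = 420 mm; section modulus (unit throat) S = 2 × L²/6 = 14700 mm².
Direct shear f_v = P/L_w = 188×10³/420 = 447.6 N/mm.
Moment M = P × e = 188×10³ × 115 = 21620000 N·mm; bending f_b = M/S = 1471 N/mm.
f_max = √(f_v² + f_b²) = √(447.6² + 1471²) = 1537 N/mm.
φr_n = 0.75 × 0.6 × 620 × (0.707 × 10) = 1973 N/mm → adequate.

f_max ≈ 1540 N/mm; adequate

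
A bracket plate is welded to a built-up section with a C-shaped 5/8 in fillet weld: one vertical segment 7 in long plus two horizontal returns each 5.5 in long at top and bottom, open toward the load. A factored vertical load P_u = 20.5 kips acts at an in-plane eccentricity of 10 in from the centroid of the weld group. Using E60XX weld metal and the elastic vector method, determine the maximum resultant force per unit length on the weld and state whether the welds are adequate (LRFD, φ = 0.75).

E60XX → F_EXX = 60 ksi.
Total weld length L_w = 18 in. Treat welds as unit-width lines.
Centroid: x̄ = 2×5.5×2.75 / 18 = 1.681 in from the vertical weld.
Polar moment about centroid: J = I_x + I_y = [7³/12 + 2×5.5×3.5²] + [7×1.681² + 2(5.5³/12 + 5.5×1.069²)] = 223.4 in³.
Direct shear f_v = P/L_w = 20.5 / 18 = 1.139 kip/in (vertical).
Torsion M = P·e = 20.5 × 10 = 205 kip·in.
Critical point at (x, y) = (3.819, 3.5) from centroid. f_tx = M·y/J = 3.212 kip/in; f_ty = M·x/J = 3.505 kip/in.
Resultant f_max = √[f_tx² + (f_v + f_ty)²] = √[3.212² + (1.139 + 3.505)²] = 5.646 kip/in.
Capacity per unit length: φr_n = 0.75 × 0.6 × 60 × (0.707 × 0.625) = 11.93 kip/in.
5.646 ≤ 11.93 → adequate.

f_max ≈ 5.65 kip/in; adequate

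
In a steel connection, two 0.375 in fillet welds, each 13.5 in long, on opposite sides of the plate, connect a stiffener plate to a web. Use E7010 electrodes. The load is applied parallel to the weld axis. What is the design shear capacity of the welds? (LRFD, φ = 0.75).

E70XX → F_EXX = 70 ksi.
Effective throat t_e = 0.707 × 0.375 = 0.2651 in.
Total length L = 27 in; A_we = 0.2651 × 27 = 7.158 in².
F_nw = 0.6 F_EXX = 0.6 × 70 = 42 ksi.
φR_n = 0.75 × 42 × 7.158 = 225.5 kip.

φR_n ≈ 225 kip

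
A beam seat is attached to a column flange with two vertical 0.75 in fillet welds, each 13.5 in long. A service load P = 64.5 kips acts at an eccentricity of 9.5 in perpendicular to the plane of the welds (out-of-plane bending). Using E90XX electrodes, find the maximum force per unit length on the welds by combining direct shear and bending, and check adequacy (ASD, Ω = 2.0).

f_max ≈ 10.4 kip/in; adequate

E90XX → F_EXX = 90 ksi.
L_w = 2 × 13.5 = 27 in; section modulus (unit throat) S = 2 × L²/6 = 60.75 in².
Direct shear f_v = P/L_w = 64.5/27 = 2.389 kip/in.
Moment M = P × e = 64.5 × 9.5 = 612.75 kip·in; bending f_b = M/S = 10.09 kip/in.
f_max = √(f_v² + f_b²) = √(2.389² + 10.09²) = 10.37 kip/in.
r_n/Ω = (1/2.0) × 0.6 × 90 × (0.707 × 0.75) = 14.32 kip/in → adequate.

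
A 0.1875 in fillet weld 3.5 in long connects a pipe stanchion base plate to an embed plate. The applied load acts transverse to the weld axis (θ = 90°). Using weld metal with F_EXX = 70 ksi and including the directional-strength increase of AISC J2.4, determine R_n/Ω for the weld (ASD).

t_e = 0.707 × 0.1875 = 0.1326 in; A_we = 0.1326 × 3.5 = 0.464 in².
Directional factor: 1.0 + 0.5 sin^1.5(90°) = 1.5.
F_nw = 0.6 × 70 × 1.5 = 63 ksi.
R_n/Ω = (63 × 0.464) / 2.0 = 14.62 kip.

R_n/Ω ≈ 14.6 kip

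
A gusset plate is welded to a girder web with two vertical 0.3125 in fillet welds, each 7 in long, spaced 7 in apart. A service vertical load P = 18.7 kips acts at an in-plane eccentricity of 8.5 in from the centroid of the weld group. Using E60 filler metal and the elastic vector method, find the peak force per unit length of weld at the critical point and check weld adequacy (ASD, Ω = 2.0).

f_max ≈ 4.49 kip/in; NOT adequate

E60XX → F_EXX = 60 ksi.
Total weld length L_w = 14 in. Treat welds as unit-width lines.
Polar moment about centroid: J = 2[d³/12 + d(b/2)²] = 2[7³/12 + 7×3.5²] = 228.7 in³.
Direct shear f_v = P/L_w = 18.7 / 14 = 1.336 kip/in (vertical).
Torsion M = P·e = 18.7 × 8.5 = 158.95 kip·in.
Critical point at (x, y) = (3.5, 3.5) from centroid. f_tx = M·y/J = 2.433 kip/in; f_ty = M·x/J = 2.433 kip/in.
Resultant f_max = √[f_tx² + (f_v + f_ty)²] = √[2.433² + (1.336 + 2.433)²] = 4.486 kip/in.
Capacity per unit length: r_n/Ω = (1/2.0) × 0.6 × 60 × (0.707 × 0.3125) = 3.977 kip/in.
4.486 > 3.977 → NOT adequate.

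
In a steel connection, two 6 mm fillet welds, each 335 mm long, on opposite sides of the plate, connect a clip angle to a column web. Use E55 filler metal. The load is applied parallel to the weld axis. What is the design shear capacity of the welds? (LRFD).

E55XX → F_EXX = 550 MPa.
Effective throat t_e = 0.707 × 6 = 4.242 mm.
Total length L = 670 mm; A_we = 4.242 × 670 = 2842 mm².
F_nw = 0.6 F_EXX = 0.6 × 550 = 330 MPa.
φR_n = 0.75 × 330 × 2842 × 10⁻³ = 703.4 kN.

φR_n ≈ 703 kN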